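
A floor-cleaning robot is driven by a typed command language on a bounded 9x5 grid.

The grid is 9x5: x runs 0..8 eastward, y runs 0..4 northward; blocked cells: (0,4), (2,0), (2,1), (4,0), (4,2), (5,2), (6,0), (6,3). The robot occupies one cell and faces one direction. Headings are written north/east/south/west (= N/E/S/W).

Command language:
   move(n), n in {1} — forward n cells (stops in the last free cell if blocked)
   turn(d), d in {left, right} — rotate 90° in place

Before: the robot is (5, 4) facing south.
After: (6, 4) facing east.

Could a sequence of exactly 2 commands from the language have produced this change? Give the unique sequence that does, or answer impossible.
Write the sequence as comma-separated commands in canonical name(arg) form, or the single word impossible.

turn(left), move(1)

key: order matters: swapping turn(left) and move(1) lands elsewhere
from: (5, 4) facing south
[1] after turn(left): (5, 4) facing east
[2] after move(1): (6, 4) facing east
no other 2-command option fits: unique.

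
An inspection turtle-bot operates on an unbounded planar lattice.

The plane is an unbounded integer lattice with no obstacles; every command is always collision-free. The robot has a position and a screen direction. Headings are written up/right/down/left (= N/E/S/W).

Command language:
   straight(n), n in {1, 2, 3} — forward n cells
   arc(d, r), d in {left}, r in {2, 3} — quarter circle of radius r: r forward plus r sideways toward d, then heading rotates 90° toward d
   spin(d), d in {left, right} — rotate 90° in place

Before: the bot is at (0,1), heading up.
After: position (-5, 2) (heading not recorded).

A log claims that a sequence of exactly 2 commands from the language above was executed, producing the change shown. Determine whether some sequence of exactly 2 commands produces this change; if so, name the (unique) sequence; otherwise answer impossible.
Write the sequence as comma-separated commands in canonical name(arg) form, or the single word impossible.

arc(left, 3), arc(left, 2)

key: order matters: swapping arc(left, 3) and arc(left, 2) lands elsewhere
initial: at (0,1), heading up
step 1 (arc(left, 3)): at (-3,4), heading left
step 2 (arc(left, 2)): at (-5,2), heading down
uniquely the one of 49 2-step routes that fits.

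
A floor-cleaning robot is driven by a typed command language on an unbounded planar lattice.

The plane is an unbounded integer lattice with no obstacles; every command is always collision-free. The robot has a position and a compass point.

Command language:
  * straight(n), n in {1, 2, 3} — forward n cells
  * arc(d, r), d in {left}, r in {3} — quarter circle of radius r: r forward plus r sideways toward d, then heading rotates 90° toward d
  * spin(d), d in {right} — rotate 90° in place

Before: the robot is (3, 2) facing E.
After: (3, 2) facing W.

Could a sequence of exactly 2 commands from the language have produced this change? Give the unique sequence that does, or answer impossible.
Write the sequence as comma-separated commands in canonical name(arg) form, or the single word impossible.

spin(right), spin(right)

key: parked at (3,2) the whole time — nothing moves the robot
from: (3, 2) facing E
1. spin(right) → (3, 2) facing S
2. spin(right) → (3, 2) facing W
all 25 alternatives checked — unique.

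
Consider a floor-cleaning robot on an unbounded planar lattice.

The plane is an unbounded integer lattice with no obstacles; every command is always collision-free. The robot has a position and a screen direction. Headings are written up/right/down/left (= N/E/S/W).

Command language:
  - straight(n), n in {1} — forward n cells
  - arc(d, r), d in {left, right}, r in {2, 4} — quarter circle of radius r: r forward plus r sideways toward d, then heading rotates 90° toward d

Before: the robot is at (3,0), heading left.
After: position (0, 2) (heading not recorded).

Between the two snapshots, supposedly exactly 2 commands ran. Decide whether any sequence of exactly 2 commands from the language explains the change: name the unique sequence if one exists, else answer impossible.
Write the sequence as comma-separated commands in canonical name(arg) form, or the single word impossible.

key: running arc(right, 2) before straight(1) would end elsewhere — order is forced
start: at (3,0), heading left
t=1 straight(1) ⇒ at (2,0), heading left
t=2 arc(right, 2) ⇒ at (0,2), heading up
no other 2-command option fits: unique.

straight(1), arc(right, 2)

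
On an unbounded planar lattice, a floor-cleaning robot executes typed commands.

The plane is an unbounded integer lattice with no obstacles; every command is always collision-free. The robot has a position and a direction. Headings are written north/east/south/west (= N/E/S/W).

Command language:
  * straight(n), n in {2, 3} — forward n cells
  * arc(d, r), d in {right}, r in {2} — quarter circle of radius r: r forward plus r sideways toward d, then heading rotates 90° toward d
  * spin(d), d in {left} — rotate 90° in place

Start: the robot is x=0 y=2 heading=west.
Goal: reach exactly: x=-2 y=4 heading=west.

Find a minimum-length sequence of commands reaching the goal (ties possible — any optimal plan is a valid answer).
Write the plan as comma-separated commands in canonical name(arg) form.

arc(right, 2), spin(left)

initial: x=0 y=2 heading=west
t=1 arc(right, 2) ⇒ x=-2 y=4 heading=north
t=2 spin(left) ⇒ x=-2 y=4 heading=west
no 1-step plan works, so 2 is optimal.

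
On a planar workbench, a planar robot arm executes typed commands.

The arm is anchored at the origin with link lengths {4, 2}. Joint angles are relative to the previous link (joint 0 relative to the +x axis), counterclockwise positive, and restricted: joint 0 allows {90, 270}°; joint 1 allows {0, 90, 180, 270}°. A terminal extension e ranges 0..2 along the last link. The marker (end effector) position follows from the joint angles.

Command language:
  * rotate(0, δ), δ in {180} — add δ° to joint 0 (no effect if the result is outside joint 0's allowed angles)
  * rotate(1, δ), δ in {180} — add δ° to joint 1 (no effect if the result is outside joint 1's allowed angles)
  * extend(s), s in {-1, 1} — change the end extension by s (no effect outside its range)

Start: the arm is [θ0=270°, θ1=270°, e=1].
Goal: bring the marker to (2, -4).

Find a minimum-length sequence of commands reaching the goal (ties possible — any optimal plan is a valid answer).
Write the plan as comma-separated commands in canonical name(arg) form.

begin: [θ0=270°, θ1=270°, e=1]
step 1 (rotate(1, 180)): [θ0=270°, θ1=90°, e=1]
step 2 (extend(-1)): [θ0=270°, θ1=90°, e=0]
minimal: 2 command(s), checked below 2.

rotate(1, 180), extend(-1)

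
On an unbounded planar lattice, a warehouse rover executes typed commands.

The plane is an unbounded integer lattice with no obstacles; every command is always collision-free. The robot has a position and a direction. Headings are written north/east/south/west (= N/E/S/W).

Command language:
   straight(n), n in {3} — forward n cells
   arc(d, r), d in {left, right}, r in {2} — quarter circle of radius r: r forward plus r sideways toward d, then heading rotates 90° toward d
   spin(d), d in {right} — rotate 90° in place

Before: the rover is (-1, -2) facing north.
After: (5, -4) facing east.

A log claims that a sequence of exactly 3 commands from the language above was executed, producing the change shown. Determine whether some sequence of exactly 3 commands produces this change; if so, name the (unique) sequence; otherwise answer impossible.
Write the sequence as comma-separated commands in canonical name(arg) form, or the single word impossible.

key: cell and facing (now E) both changed — the 3 commands mix motion and turning
from: (-1, -2) facing north
t=1 arc(right, 2) ⇒ (1, 0) facing east
t=2 arc(right, 2) ⇒ (3, -2) facing south
t=3 arc(left, 2) ⇒ (5, -4) facing east
uniquely the one of 64 3-step routes that fits.

arc(right, 2), arc(right, 2), arc(left, 2)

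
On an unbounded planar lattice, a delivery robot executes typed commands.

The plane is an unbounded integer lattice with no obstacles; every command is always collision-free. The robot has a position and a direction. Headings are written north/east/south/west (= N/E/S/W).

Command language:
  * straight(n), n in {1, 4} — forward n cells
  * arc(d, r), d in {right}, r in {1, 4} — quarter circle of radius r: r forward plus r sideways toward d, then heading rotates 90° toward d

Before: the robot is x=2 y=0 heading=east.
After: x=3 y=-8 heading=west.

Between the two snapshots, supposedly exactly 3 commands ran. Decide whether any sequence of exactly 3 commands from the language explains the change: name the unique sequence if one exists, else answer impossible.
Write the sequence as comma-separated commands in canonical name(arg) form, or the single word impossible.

straight(1), arc(right, 4), arc(right, 4)

key: cell and facing (now W) both changed — the 3 commands mix motion and turning
from: x=2 y=0 heading=east
1. straight(1) → x=3 y=0 heading=east
2. arc(right, 4) → x=7 y=-4 heading=south
3. arc(right, 4) → x=3 y=-8 heading=west
uniquely the one of 64 3-step routes that fits.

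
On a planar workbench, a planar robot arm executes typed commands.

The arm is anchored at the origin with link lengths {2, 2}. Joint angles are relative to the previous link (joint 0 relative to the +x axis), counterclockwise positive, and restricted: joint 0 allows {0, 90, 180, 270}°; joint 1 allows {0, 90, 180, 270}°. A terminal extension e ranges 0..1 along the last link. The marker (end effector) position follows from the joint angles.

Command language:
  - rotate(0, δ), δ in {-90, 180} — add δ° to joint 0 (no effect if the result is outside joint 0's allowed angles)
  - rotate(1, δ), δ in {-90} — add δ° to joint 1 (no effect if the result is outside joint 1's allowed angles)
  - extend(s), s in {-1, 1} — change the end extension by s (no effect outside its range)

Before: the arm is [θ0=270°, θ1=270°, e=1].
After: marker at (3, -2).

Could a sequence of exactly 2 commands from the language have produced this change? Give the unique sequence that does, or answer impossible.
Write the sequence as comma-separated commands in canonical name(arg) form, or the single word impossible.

begin: [θ0=270°, θ1=270°, e=1]
[1] after rotate(1, -90): [θ0=270°, θ1=180°, e=1]
[2] after rotate(1, -90): [θ0=270°, θ1=90°, e=1]
all 25 alternatives checked — unique.

rotate(1, -90), rotate(1, -90)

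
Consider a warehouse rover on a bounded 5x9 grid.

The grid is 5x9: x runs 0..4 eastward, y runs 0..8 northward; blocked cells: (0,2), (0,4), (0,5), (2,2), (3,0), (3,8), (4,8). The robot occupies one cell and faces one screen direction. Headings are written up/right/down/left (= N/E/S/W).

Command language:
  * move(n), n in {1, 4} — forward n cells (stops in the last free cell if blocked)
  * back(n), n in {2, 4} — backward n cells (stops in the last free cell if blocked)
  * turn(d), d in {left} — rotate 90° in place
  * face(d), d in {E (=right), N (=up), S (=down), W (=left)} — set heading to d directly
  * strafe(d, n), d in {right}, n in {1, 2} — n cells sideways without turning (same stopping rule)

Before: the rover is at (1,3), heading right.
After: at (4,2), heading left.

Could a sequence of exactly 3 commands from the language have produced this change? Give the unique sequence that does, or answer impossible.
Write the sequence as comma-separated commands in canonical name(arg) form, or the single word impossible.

move(4), strafe(right, 1), face(W)

key: order matters: swapping move(4) and face(W) lands elsewhere
initial: at (1,3), heading right
[1] after move(4): at (4,3), heading right
[2] after strafe(right, 1): at (4,2), heading right
[3] after face(W): at (4,2), heading left
no other 3-command option fits: unique.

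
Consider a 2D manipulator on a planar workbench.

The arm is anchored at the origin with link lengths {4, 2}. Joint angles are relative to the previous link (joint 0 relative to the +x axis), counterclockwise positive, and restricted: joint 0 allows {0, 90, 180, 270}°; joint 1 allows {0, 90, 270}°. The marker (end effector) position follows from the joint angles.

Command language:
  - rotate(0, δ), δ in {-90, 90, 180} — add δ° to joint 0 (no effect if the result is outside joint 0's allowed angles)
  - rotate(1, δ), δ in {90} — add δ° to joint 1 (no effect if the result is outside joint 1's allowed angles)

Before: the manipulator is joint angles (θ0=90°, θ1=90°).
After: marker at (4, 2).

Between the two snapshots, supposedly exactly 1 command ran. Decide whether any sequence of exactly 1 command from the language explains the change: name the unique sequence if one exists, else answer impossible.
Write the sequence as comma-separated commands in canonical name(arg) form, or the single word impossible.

from: joint angles (θ0=90°, θ1=90°)
step 1 (rotate(0, -90)): joint angles (θ0=0°, θ1=90°)
no rival 1-sequence matches.

rotate(0, -90)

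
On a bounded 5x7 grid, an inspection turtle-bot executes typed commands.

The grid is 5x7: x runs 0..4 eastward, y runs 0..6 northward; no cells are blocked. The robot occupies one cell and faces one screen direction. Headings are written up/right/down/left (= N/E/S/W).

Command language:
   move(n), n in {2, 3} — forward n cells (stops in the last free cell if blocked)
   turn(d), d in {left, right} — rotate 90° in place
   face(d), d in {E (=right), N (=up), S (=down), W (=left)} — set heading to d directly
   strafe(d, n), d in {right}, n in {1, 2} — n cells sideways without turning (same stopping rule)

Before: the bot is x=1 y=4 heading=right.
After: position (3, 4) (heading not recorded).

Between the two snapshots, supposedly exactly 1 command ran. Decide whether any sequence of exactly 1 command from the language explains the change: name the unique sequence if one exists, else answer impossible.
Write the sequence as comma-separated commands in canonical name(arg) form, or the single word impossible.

initial: x=1 y=4 heading=right
t=1 move(2) ⇒ x=3 y=4 heading=right
all 10 alternatives checked — unique.

move(2)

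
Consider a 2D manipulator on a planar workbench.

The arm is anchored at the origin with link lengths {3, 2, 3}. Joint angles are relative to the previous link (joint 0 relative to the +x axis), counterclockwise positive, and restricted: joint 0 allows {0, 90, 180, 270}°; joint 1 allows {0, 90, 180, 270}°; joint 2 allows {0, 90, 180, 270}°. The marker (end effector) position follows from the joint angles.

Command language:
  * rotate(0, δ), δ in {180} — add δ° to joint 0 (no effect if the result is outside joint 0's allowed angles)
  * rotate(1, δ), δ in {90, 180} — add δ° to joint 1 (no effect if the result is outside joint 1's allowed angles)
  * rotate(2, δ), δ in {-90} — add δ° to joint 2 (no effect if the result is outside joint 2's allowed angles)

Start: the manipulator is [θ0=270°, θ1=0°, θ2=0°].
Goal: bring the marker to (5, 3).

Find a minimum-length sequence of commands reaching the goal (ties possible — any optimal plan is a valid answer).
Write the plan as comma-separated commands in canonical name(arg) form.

t0: [θ0=270°, θ1=0°, θ2=0°]
[1] after rotate(1, 90): [θ0=270°, θ1=90°, θ2=0°]
[2] after rotate(0, 180): [θ0=90°, θ1=90°, θ2=0°]
[3] after rotate(1, 180): [θ0=90°, θ1=270°, θ2=0°]
shorter routes all fall short; 3 is best.

rotate(1, 90), rotate(0, 180), rotate(1, 180)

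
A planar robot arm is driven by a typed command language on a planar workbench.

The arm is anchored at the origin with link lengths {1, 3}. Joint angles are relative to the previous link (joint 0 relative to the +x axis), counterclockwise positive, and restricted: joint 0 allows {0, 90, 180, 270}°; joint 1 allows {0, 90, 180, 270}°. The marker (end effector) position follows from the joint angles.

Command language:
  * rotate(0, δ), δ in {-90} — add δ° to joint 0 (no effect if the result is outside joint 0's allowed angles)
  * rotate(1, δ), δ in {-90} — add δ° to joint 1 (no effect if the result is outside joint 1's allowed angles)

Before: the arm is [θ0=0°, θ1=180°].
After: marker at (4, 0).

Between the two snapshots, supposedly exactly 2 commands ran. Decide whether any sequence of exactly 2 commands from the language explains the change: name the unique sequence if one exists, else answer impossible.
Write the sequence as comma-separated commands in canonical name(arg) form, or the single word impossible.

begin: [θ0=0°, θ1=180°]
t=1 rotate(1, -90) ⇒ [θ0=0°, θ1=90°]
t=2 rotate(1, -90) ⇒ [θ0=0°, θ1=0°]
all 4 alternatives checked — unique.

rotate(1, -90), rotate(1, -90)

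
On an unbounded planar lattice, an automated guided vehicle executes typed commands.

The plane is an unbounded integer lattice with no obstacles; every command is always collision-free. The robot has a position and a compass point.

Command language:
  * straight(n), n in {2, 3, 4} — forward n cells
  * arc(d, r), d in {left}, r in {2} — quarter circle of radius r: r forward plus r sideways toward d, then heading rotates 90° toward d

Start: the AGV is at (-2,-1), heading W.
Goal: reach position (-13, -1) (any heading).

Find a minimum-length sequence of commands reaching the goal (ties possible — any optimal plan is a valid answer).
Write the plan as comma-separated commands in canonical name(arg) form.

t0: at (-2,-1), heading W
[1] after straight(3): at (-5,-1), heading W
[2] after straight(4): at (-9,-1), heading W
[3] after straight(4): at (-13,-1), heading W
no 2-step plan works, so 3 is optimal.

straight(3), straight(4), straight(4)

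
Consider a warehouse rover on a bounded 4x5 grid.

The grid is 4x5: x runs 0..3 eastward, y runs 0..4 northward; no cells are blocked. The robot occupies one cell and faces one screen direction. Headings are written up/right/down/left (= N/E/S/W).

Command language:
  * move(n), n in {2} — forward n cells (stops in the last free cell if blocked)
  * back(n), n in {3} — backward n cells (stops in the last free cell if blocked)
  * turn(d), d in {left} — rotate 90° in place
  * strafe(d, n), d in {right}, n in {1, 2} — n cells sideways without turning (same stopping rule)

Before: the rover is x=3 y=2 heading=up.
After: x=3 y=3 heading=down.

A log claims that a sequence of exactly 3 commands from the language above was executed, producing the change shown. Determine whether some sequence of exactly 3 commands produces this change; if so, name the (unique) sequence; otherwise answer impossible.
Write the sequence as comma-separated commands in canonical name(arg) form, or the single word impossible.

turn(left), strafe(right, 1), turn(left)

key: cell and facing (now S) both changed — the 3 commands mix motion and turning
initial: x=3 y=2 heading=up
t=1 turn(left) ⇒ x=3 y=2 heading=left
t=2 strafe(right, 1) ⇒ x=3 y=3 heading=left
t=3 turn(left) ⇒ x=3 y=3 heading=down
all 125 alternatives checked — unique.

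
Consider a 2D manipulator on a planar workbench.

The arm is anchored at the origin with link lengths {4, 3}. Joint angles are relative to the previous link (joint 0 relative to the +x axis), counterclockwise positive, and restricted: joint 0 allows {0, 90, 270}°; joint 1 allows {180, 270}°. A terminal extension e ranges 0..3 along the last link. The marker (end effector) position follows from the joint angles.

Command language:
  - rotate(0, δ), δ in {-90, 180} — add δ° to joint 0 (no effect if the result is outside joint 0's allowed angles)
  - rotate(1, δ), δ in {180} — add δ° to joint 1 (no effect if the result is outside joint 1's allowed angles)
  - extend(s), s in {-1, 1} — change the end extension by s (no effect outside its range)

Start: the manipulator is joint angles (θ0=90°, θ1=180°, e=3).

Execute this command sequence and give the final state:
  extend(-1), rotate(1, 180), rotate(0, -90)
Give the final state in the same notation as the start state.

joint angles (θ0=0°, θ1=180°, e=2)

start: joint angles (θ0=90°, θ1=180°, e=3)
step 1 (extend(-1)): joint angles (θ0=90°, θ1=180°, e=2)
step 2 (rotate(1, 180)): joint angles (θ0=90°, θ1=180°, e=2)
step 3 (rotate(0, -90)): joint angles (θ0=0°, θ1=180°, e=2)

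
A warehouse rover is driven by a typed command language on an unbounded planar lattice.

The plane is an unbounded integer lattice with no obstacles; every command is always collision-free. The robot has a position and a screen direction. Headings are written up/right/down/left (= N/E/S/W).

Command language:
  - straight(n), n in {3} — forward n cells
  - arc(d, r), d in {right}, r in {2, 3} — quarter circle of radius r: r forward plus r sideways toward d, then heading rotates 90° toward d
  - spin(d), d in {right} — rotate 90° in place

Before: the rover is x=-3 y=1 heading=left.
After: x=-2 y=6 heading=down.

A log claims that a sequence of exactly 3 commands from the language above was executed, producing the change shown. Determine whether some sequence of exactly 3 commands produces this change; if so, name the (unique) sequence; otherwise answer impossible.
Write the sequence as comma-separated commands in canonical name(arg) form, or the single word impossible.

key: order matters: swapping arc(right, 2) and spin(right) lands elsewhere
initial: x=-3 y=1 heading=left
t=1 arc(right, 2) ⇒ x=-5 y=3 heading=up
t=2 arc(right, 3) ⇒ x=-2 y=6 heading=right
t=3 spin(right) ⇒ x=-2 y=6 heading=down
no rival 3-sequence matches.

arc(right, 2), arc(right, 3), spin(right)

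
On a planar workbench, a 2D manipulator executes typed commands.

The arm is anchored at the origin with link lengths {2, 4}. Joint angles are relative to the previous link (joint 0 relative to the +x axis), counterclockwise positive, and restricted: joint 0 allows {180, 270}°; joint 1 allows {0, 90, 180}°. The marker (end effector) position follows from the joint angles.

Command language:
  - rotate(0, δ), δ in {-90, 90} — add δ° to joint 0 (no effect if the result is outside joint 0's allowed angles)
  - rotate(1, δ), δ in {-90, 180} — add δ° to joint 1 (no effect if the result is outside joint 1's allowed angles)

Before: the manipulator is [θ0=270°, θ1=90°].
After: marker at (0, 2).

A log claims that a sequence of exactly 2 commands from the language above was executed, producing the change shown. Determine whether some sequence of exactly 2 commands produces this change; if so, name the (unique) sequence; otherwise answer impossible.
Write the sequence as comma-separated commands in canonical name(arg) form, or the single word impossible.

rotate(1, -90), rotate(1, 180)

key: order matters: swapping rotate(1, -90) and rotate(1, 180) lands elsewhere
initial: [θ0=270°, θ1=90°]
1. rotate(1, -90) → [θ0=270°, θ1=0°]
2. rotate(1, 180) → [θ0=270°, θ1=180°]
uniquely the one of 16 2-step routes that fits.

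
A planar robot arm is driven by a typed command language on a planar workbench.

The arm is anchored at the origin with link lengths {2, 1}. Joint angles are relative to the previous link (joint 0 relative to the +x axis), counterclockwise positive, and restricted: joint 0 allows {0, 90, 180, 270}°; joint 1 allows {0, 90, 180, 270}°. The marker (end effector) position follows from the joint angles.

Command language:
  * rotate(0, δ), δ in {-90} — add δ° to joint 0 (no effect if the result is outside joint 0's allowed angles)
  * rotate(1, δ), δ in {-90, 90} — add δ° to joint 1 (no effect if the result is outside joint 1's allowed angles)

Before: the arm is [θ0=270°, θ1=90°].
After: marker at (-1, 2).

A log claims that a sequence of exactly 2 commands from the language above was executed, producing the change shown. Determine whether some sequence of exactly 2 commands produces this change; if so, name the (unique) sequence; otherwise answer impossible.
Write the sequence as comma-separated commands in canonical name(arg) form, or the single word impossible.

from: [θ0=270°, θ1=90°]
1. rotate(0, -90) → [θ0=180°, θ1=90°]
2. rotate(0, -90) → [θ0=90°, θ1=90°]
no rival 2-sequence matches.

rotate(0, -90), rotate(0, -90)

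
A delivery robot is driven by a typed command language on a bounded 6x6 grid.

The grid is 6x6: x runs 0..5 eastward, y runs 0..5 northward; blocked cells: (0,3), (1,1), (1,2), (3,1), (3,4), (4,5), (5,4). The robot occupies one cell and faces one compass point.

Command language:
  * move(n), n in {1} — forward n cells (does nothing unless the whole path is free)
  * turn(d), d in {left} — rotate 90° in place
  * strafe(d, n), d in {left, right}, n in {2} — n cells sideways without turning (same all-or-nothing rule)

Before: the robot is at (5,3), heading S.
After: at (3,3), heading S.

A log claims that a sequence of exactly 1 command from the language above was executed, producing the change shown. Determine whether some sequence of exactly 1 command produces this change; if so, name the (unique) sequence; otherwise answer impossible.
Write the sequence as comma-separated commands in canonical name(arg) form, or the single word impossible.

strafe(right, 2)

key: heading stays S — the single command does not turn
t0: at (5,3), heading S
t=1 strafe(right, 2) ⇒ at (3,3), heading S
no rival 1-sequence matches.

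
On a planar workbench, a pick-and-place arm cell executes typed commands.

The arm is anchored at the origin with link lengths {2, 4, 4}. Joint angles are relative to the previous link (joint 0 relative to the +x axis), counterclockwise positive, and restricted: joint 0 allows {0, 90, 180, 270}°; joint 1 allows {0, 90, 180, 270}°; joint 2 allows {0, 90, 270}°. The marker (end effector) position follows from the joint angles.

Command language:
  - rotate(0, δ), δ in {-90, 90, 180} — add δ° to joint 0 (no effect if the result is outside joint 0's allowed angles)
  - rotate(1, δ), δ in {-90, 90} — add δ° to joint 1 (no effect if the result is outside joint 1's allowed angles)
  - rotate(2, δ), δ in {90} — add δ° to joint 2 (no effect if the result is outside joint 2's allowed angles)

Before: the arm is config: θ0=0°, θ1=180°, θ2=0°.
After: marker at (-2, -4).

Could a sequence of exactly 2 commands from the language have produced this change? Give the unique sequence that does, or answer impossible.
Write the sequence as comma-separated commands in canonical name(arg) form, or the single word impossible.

rotate(2, 90), rotate(2, 90)

from: config: θ0=0°, θ1=180°, θ2=0°
1. rotate(2, 90) → config: θ0=0°, θ1=180°, θ2=90°
2. rotate(2, 90) → config: θ0=0°, θ1=180°, θ2=90°
no rival 2-sequence matches.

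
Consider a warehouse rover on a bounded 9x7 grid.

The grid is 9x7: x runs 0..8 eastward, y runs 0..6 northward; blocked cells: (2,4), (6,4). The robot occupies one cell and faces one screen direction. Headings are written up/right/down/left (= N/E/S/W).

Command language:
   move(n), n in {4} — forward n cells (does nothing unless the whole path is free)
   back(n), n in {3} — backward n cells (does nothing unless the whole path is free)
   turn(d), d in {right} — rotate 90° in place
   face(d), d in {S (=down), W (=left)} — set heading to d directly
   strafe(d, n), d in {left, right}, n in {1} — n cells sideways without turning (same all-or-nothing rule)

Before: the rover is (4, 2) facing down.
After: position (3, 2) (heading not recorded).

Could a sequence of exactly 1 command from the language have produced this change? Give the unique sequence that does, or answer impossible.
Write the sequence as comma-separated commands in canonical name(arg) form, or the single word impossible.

strafe(right, 1)

initial: (4, 2) facing down
t=1 strafe(right, 1) ⇒ (3, 2) facing down
uniquely the one of 7 1-step routes that fits.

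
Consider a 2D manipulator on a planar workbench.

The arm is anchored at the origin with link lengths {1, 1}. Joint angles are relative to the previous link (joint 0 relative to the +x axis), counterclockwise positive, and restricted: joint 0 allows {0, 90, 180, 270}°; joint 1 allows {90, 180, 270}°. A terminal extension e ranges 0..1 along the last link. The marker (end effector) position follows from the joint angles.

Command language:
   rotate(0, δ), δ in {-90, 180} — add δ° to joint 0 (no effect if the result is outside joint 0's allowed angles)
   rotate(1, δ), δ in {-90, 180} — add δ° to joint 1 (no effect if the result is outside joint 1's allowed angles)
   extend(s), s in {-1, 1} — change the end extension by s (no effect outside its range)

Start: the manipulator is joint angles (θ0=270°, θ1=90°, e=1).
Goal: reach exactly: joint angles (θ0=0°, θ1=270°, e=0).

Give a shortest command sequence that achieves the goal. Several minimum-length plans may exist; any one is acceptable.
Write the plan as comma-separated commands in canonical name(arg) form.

t0: joint angles (θ0=270°, θ1=90°, e=1)
[1] after rotate(1, 180): joint angles (θ0=270°, θ1=270°, e=1)
[2] after extend(-1): joint angles (θ0=270°, θ1=270°, e=0)
[3] after rotate(0, 180): joint angles (θ0=90°, θ1=270°, e=0)
[4] after rotate(0, -90): joint angles (θ0=0°, θ1=270°, e=0)
nothing shorter than 4 reaches the goal.

rotate(1, 180), extend(-1), rotate(0, 180), rotate(0, -90)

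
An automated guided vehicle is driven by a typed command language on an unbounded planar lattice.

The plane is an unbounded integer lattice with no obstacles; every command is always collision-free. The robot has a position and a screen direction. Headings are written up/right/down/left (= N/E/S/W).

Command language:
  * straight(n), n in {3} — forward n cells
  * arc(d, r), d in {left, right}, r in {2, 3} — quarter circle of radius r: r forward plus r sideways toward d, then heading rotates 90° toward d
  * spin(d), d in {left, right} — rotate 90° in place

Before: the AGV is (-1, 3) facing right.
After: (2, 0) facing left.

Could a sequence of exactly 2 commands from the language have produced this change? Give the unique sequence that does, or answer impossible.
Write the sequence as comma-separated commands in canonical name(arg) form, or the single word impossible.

key: position moved to (2,0) AND the heading swung to W — translation plus rotation needed
start: (-1, 3) facing right
[1] after arc(right, 3): (2, 0) facing down
[2] after spin(right): (2, 0) facing left
no other 2-command option fits: unique.

arc(right, 3), spin(right)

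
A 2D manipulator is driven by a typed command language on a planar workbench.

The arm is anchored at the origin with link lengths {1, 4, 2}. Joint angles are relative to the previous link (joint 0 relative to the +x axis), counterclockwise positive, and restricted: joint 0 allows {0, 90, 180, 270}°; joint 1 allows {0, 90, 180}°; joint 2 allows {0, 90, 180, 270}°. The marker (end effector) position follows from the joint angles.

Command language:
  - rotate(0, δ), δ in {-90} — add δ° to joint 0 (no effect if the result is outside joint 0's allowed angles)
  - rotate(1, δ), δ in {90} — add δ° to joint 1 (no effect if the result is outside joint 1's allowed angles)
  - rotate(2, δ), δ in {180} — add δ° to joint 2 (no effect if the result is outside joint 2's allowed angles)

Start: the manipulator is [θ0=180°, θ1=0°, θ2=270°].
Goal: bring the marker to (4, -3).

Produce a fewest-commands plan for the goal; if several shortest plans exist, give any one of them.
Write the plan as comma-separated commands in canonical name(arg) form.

rotate(0, -90), rotate(0, -90), rotate(0, -90), rotate(1, 90)

begin: [θ0=180°, θ1=0°, θ2=270°]
[1] after rotate(0, -90): [θ0=90°, θ1=0°, θ2=270°]
[2] after rotate(0, -90): [θ0=0°, θ1=0°, θ2=270°]
[3] after rotate(0, -90): [θ0=270°, θ1=0°, θ2=270°]
[4] after rotate(1, 90): [θ0=270°, θ1=90°, θ2=270°]
nothing shorter than 4 reaches the goal.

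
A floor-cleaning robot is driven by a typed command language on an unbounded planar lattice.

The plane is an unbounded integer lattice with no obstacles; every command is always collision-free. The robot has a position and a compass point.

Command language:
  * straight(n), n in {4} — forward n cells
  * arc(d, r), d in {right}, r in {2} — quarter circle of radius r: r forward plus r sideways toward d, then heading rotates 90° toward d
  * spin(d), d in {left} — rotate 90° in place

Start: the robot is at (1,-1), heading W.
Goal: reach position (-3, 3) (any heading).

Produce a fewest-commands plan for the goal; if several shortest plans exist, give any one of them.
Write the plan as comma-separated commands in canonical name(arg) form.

arc(right, 2), spin(left), arc(right, 2)

start: at (1,-1), heading W
1. arc(right, 2) → at (-1,1), heading N
2. spin(left) → at (-1,1), heading W
3. arc(right, 2) → at (-3,3), heading N
nothing shorter than 3 reaches the goal.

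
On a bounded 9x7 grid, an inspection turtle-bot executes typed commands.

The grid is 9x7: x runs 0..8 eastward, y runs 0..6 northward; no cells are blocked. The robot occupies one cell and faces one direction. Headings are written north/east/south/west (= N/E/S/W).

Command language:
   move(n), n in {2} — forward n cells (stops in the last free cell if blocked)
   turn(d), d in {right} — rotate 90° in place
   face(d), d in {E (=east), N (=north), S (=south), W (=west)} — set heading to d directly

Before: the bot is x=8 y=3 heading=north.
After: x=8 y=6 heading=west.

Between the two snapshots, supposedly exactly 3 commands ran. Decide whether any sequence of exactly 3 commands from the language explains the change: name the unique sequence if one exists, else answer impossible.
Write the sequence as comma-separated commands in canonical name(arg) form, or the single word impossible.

key: order matters: swapping move(2) and face(W) lands elsewhere
begin: x=8 y=3 heading=north
[1] after move(2): x=8 y=5 heading=north
[2] after move(2): x=8 y=6 heading=north
[3] after face(W): x=8 y=6 heading=west
no other 3-command option fits: unique.

move(2), move(2), face(W)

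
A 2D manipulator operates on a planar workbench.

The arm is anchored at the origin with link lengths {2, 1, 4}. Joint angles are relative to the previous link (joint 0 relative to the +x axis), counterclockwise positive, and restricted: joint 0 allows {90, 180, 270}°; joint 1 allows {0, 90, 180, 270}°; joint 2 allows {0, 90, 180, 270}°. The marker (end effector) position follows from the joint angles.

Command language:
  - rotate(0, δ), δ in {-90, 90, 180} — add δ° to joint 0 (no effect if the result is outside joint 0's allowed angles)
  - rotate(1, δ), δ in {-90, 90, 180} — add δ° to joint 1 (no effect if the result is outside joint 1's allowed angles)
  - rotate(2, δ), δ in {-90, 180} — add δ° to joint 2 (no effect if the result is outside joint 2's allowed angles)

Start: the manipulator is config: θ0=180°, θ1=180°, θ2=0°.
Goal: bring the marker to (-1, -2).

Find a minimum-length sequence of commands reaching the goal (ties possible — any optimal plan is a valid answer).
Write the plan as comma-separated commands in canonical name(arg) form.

rotate(2, 180), rotate(2, -90), rotate(0, -90), rotate(1, -90)

t0: config: θ0=180°, θ1=180°, θ2=0°
[1] after rotate(2, 180): config: θ0=180°, θ1=180°, θ2=180°
[2] after rotate(2, -90): config: θ0=180°, θ1=180°, θ2=90°
[3] after rotate(0, -90): config: θ0=90°, θ1=180°, θ2=90°
[4] after rotate(1, -90): config: θ0=90°, θ1=90°, θ2=90°
no 3-step plan works, so 4 is optimal.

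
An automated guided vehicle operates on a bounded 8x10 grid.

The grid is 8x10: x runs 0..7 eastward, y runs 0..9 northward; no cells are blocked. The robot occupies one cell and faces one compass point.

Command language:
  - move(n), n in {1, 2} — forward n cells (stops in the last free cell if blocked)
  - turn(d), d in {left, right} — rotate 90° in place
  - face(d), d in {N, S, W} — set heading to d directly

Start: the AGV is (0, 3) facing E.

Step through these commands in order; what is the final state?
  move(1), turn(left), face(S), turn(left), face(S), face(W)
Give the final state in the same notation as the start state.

(1, 3) facing W

from: (0, 3) facing E
t=1 move(1) ⇒ (1, 3) facing E
t=2 turn(left) ⇒ (1, 3) facing N
t=3 face(S) ⇒ (1, 3) facing S
t=4 turn(left) ⇒ (1, 3) facing E
t=5 face(S) ⇒ (1, 3) facing S
t=6 face(W) ⇒ (1, 3) facing W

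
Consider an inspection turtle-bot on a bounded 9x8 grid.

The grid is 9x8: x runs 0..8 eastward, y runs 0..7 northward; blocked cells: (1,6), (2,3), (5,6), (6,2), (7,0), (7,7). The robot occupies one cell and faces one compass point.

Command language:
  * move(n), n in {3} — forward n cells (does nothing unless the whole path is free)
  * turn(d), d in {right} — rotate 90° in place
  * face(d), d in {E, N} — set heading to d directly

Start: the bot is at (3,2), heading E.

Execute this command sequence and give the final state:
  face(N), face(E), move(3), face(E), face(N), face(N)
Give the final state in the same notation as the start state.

t0: at (3,2), heading E
step 1 (face(N)): at (3,2), heading N
step 2 (face(E)): at (3,2), heading E
step 3 (move(3)): at (3,2), heading E
step 4 (face(E)): at (3,2), heading E
step 5 (face(N)): at (3,2), heading N
step 6 (face(N)): at (3,2), heading N

at (3,2), heading N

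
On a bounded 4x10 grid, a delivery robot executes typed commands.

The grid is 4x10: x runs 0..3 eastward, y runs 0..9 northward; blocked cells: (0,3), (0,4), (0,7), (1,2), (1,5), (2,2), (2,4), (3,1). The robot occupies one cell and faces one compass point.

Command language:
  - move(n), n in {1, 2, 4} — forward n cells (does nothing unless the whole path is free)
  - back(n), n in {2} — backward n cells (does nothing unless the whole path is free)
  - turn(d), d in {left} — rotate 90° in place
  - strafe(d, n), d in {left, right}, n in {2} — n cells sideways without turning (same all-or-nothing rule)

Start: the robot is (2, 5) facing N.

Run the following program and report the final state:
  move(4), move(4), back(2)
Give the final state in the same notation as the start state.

(2, 7) facing N

begin: (2, 5) facing N
[1] after move(4): (2, 9) facing N
[2] after move(4): (2, 9) facing N
[3] after back(2): (2, 7) facing N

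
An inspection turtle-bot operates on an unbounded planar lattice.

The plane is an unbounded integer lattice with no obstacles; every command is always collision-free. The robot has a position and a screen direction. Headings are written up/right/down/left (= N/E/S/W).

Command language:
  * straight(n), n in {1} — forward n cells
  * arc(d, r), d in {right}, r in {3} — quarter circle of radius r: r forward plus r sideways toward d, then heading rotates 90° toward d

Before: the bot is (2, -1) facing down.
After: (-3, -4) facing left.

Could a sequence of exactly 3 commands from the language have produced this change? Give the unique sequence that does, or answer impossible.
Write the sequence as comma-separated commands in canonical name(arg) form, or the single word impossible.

key: order matters: swapping arc(right, 3) and straight(1) lands elsewhere
begin: (2, -1) facing down
t=1 arc(right, 3) ⇒ (-1, -4) facing left
t=2 straight(1) ⇒ (-2, -4) facing left
t=3 straight(1) ⇒ (-3, -4) facing left
uniquely the one of 8 3-step routes that fits.

arc(right, 3), straight(1), straight(1)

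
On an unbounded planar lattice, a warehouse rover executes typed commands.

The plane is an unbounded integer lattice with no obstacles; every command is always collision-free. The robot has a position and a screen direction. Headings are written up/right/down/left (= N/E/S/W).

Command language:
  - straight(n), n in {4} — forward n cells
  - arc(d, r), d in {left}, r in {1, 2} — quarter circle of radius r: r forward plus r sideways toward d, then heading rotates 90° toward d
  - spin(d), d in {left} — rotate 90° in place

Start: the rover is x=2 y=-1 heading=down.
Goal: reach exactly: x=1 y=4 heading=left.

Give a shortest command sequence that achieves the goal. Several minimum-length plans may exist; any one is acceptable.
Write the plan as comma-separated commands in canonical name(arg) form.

spin(left), spin(left), straight(4), arc(left, 1)

start: x=2 y=-1 heading=down
1. spin(left) → x=2 y=-1 heading=right
2. spin(left) → x=2 y=-1 heading=up
3. straight(4) → x=2 y=3 heading=up
4. arc(left, 1) → x=1 y=4 heading=left
minimal: 4 command(s), checked below 4.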